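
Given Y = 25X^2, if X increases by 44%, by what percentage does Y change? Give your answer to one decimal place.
107.4%

For Y = 25X^2:
If X → X(1 + 0.44)
Then Y → Y · (1 + 0.44)^2
     = Y · 2.0736

Percentage change = ((1 + 0.44)^2 − 1) × 100% ≈ 107.4%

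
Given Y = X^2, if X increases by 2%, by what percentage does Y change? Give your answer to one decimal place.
4.0%

For Y = X^2:
If X → X(1 + 0.02)
Then Y → Y · (1 + 0.02)^2
     = Y · 1.0404

Percentage change = ((1 + 0.02)^2 − 1) × 100% ≈ 4.0%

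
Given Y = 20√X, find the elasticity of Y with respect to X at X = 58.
Elasticity = 1/2

Elasticity = (dY/dX) · (X/Y)

dY/dX = 10/√X
At X = 58: dY/dX = 5·√58/29, Y = 20·√58

Elasticity = (5·√58/29) · (58 / (20·√58)) = 1/2

Interpretation: for a small percentage change in X, the percentage change in Y is approximately 0.50 times as large.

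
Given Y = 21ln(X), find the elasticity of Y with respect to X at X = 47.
Elasticity = 1/ln(47) ≈ 0.2597

Elasticity = (dY/dX) · (X/Y)

dY/dX = 21/X
At X = 47: dY/dX = 21/47, Y = 21·ln(47)

Elasticity = (21/47) · (47 / (21·ln(47))) = 1/ln(47) ≈ 0.2597

Interpretation: for a small percentage change in X, the percentage change in Y is approximately 0.26 times as large.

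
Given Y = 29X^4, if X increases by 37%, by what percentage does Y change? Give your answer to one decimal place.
252.3%

For Y = 29X^4:
If X → X(1 + 0.37)
Then Y → Y · (1 + 0.37)^4
     ≈ Y · 3.5228

Percentage change = ((1 + 0.37)^4 − 1) × 100% ≈ 252.3%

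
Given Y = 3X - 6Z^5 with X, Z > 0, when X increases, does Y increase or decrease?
Y increases

Taking the partial derivative:
∂Y/∂X = 3

∂Y/∂X = 3 > 0 (assuming positive values)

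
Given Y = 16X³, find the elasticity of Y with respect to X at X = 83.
Elasticity = 3

Elasticity = (dY/dX) · (X/Y)

dY/dX = 48·X²
At X = 83: dY/dX = 330672, Y = 9148592

Elasticity = 330672 · (83 / 9148592) = 3

Interpretation: for a small percentage change in X, the percentage change in Y is approximately 3.00 times as large.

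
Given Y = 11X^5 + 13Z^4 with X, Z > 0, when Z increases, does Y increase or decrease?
Y increases

Taking the partial derivative:
∂Y/∂Z = 52Z^3

∂Y/∂Z = 52Z^3 > 0 (assuming positive values)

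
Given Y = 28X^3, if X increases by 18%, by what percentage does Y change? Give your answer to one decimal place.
64.3%

For Y = 28X^3:
If X → X(1 + 0.18)
Then Y → Y · (1 + 0.18)^3
     ≈ Y · 1.6430

Percentage change = ((1 + 0.18)^3 − 1) × 100% ≈ 64.3%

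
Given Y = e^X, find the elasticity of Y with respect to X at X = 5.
Elasticity = 5

Elasticity = (dY/dX) · (X/Y)

dY/dX = e^X
At X = 5: dY/dX = e^5, Y = e^5

Elasticity = (e^5) · (5 / (e^5)) = 5

Interpretation: for a small percentage change in X, the percentage change in Y is approximately 5.00 times as large.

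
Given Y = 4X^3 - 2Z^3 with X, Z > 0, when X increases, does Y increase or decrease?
Y increases

Taking the partial derivative:
∂Y/∂X = 12X^2

∂Y/∂X = 12X^2 > 0 (assuming positive values)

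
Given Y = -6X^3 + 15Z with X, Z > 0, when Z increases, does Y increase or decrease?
Y increases

Taking the partial derivative:
∂Y/∂Z = 15

∂Y/∂Z = 15 > 0 (assuming positive values)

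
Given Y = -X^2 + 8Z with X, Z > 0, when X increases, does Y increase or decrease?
Y decreases

Taking the partial derivative:
∂Y/∂X = -2X

∂Y/∂X = -2X < 0 (assuming positive values)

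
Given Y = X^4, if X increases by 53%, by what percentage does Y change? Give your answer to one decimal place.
448.0%

For Y = X^4:
If X → X(1 + 0.53)
Then Y → Y · (1 + 0.53)^4
     ≈ Y · 5.4798

Percentage change = ((1 + 0.53)^4 − 1) × 100% ≈ 448.0%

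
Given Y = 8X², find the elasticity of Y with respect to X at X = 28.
Elasticity = 2

Elasticity = (dY/dX) · (X/Y)

dY/dX = 16·X
At X = 28: dY/dX = 448, Y = 6272

Elasticity = 448 · (28 / 6272) = 2

Interpretation: for a small percentage change in X, the percentage change in Y is approximately 2.00 times as large.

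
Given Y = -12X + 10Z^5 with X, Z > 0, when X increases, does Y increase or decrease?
Y decreases

Taking the partial derivative:
∂Y/∂X = -12

∂Y/∂X = -12 < 0 (assuming positive values)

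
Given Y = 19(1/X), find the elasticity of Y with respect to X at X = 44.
Elasticity = -1

Elasticity = (dY/dX) · (X/Y)

dY/dX = -19/X²
At X = 44: dY/dX = -19/1936, Y = 19/44

Elasticity = (-19/1936) · (44 / (19/44)) = -1

Interpretation: for a small percentage change in X, the percentage change in Y is approximately -1.00 times as large.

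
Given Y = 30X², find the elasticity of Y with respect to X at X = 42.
Elasticity = 2

Elasticity = (dY/dX) · (X/Y)

dY/dX = 60·X
At X = 42: dY/dX = 2520, Y = 52920

Elasticity = 2520 · (42 / 52920) = 2

Interpretation: for a small percentage change in X, the percentage change in Y is approximately 2.00 times as large.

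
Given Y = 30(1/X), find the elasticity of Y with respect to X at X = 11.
Elasticity = -1

Elasticity = (dY/dX) · (X/Y)

dY/dX = -30/X²
At X = 11: dY/dX = -30/121, Y = 30/11

Elasticity = (-30/121) · (11 / (30/11)) = -1

Interpretation: for a small percentage change in X, the percentage change in Y is approximately -1.00 times as large.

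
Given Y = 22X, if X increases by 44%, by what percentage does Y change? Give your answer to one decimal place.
44.0%

For Y = 22X:
If X → X(1 + 0.44)
Then Y → Y · (1 + 0.44)^1
     = Y · 1.4400

Percentage change = ((1 + 0.44)^1 − 1) × 100% = 44.0%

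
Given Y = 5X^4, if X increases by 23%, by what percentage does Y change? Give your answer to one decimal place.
128.9%

For Y = 5X^4:
If X → X(1 + 0.23)
Then Y → Y · (1 + 0.23)^4
     ≈ Y · 2.2889

Percentage change = ((1 + 0.23)^4 − 1) × 100% ≈ 128.9%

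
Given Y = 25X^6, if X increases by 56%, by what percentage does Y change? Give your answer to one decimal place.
1341.3%

For Y = 25X^6:
If X → X(1 + 0.56)
Then Y → Y · (1 + 0.56)^6
     ≈ Y · 14.4128

Percentage change = ((1 + 0.56)^6 − 1) × 100% ≈ 1341.3%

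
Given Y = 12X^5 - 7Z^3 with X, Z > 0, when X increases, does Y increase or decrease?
Y increases

Taking the partial derivative:
∂Y/∂X = 60X^4

∂Y/∂X = 60X^4 > 0 (assuming positive values)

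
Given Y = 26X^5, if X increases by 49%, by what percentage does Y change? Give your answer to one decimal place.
634.4%

For Y = 26X^5:
If X → X(1 + 0.49)
Then Y → Y · (1 + 0.49)^5
     ≈ Y · 7.3440

Percentage change = ((1 + 0.49)^5 − 1) × 100% ≈ 634.4%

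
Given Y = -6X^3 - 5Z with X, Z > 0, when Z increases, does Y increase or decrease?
Y decreases

Taking the partial derivative:
∂Y/∂Z = -5

∂Y/∂Z = -5 < 0 (assuming positive values)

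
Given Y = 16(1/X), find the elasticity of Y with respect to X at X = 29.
Elasticity = -1

Elasticity = (dY/dX) · (X/Y)

dY/dX = -16/X²
At X = 29: dY/dX = -16/841, Y = 16/29

Elasticity = (-16/841) · (29 / (16/29)) = -1

Interpretation: for a small percentage change in X, the percentage change in Y is approximately -1.00 times as large.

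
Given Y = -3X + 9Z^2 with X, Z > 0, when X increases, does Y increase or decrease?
Y decreases

Taking the partial derivative:
∂Y/∂X = -3

∂Y/∂X = -3 < 0 (assuming positive values)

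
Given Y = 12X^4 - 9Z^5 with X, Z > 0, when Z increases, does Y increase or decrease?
Y decreases

Taking the partial derivative:
∂Y/∂Z = -45Z^4

∂Y/∂Z = -45Z^4 < 0 (assuming positive values)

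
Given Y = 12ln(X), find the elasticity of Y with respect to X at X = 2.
Elasticity = 1/ln(2) ≈ 1.4427

Elasticity = (dY/dX) · (X/Y)

dY/dX = 12/X
At X = 2: dY/dX = 6, Y = 12·ln(2)

Elasticity = 6 · (2 / (12·ln(2))) = 1/ln(2) ≈ 1.4427

Interpretation: for a small percentage change in X, the percentage change in Y is approximately 1.44 times as large.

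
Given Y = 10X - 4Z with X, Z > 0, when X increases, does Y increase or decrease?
Y increases

Taking the partial derivative:
∂Y/∂X = 10

∂Y/∂X = 10 > 0 (assuming positive values)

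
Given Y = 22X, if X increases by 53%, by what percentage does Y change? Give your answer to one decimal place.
53.0%

For Y = 22X:
If X → X(1 + 0.53)
Then Y → Y · (1 + 0.53)^1
     = Y · 1.5300

Percentage change = ((1 + 0.53)^1 − 1) × 100% = 53.0%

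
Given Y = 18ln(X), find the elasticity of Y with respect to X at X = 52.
Elasticity = 1/ln(52) ≈ 0.2531

Elasticity = (dY/dX) · (X/Y)

dY/dX = 18/X
At X = 52: dY/dX = 9/26, Y = 18·ln(52)

Elasticity = (9/26) · (52 / (18·ln(52))) = 1/ln(52) ≈ 0.2531

Interpretation: for a small percentage change in X, the percentage change in Y is approximately 0.25 times as large.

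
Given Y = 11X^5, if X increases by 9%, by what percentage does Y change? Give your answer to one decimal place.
53.9%

For Y = 11X^5:
If X → X(1 + 0.09)
Then Y → Y · (1 + 0.09)^5
     ≈ Y · 1.5386

Percentage change = ((1 + 0.09)^5 − 1) × 100% ≈ 53.9%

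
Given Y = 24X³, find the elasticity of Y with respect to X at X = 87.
Elasticity = 3

Elasticity = (dY/dX) · (X/Y)

dY/dX = 72·X²
At X = 87: dY/dX = 544968, Y = 15804072

Elasticity = 544968 · (87 / 15804072) = 3

Interpretation: for a small percentage change in X, the percentage change in Y is approximately 3.00 times as large.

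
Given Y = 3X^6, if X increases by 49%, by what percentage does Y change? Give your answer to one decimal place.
994.3%

For Y = 3X^6:
If X → X(1 + 0.49)
Then Y → Y · (1 + 0.49)^6
     ≈ Y · 10.9425

Percentage change = ((1 + 0.49)^6 − 1) × 100% ≈ 994.3%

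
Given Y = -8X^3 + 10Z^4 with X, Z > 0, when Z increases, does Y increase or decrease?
Y increases

Taking the partial derivative:
∂Y/∂Z = 40Z^3

∂Y/∂Z = 40Z^3 > 0 (assuming positive values)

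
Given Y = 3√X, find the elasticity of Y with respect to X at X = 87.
Elasticity = 1/2

Elasticity = (dY/dX) · (X/Y)

dY/dX = 3/(2·√X)
At X = 87: dY/dX = √87/58, Y = 3·√87

Elasticity = (√87/58) · (87 / (3·√87)) = 1/2

Interpretation: for a small percentage change in X, the percentage change in Y is approximately 0.50 times as large.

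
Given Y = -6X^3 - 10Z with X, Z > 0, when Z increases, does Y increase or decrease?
Y decreases

Taking the partial derivative:
∂Y/∂Z = -10

∂Y/∂Z = -10 < 0 (assuming positive values)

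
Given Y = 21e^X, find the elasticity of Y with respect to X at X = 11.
Elasticity = 11

Elasticity = (dY/dX) · (X/Y)

dY/dX = 21·e^X
At X = 11: dY/dX = 21·e^11, Y = 21·e^11

Elasticity = (21·e^11) · (11 / (21·e^11)) = 11

Interpretation: for a small percentage change in X, the percentage change in Y is approximately 11.00 times as large.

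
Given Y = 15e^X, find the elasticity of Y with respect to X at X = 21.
Elasticity = 21

Elasticity = (dY/dX) · (X/Y)

dY/dX = 15·e^X
At X = 21: dY/dX = 15·e^21, Y = 15·e^21

Elasticity = (15·e^21) · (21 / (15·e^21)) = 21

Interpretation: for a small percentage change in X, the percentage change in Y is approximately 21.00 times as large.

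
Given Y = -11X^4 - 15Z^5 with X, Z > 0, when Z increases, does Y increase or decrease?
Y decreases

Taking the partial derivative:
∂Y/∂Z = -75Z^4

∂Y/∂Z = -75Z^4 < 0 (assuming positive values)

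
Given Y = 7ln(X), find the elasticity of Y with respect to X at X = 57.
Elasticity = 1/ln(57) ≈ 0.2473

Elasticity = (dY/dX) · (X/Y)

dY/dX = 7/X
At X = 57: dY/dX = 7/57, Y = 7·ln(57)

Elasticity = (7/57) · (57 / (7·ln(57))) = 1/ln(57) ≈ 0.2473

Interpretation: for a small percentage change in X, the percentage change in Y is approximately 0.25 times as large.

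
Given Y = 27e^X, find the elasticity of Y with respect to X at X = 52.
Elasticity = 52

Elasticity = (dY/dX) · (X/Y)

dY/dX = 27·e^X
At X = 52: dY/dX = 27·e^52, Y = 27·e^52

Elasticity = (27·e^52) · (52 / (27·e^52)) = 52

Interpretation: for a small percentage change in X, the percentage change in Y is approximately 52.00 times as large.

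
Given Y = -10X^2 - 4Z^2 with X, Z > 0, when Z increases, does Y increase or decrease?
Y decreases

Taking the partial derivative:
∂Y/∂Z = -8Z

∂Y/∂Z = -8Z < 0 (assuming positive values)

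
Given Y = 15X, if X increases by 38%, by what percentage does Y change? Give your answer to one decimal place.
38.0%

For Y = 15X:
If X → X(1 + 0.38)
Then Y → Y · (1 + 0.38)^1
     = Y · 1.3800

Percentage change = ((1 + 0.38)^1 − 1) × 100% = 38.0%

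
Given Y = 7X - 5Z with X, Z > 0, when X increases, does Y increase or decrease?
Y increases

Taking the partial derivative:
∂Y/∂X = 7

∂Y/∂X = 7 > 0 (assuming positive values)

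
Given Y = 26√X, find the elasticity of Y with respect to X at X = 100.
Elasticity = 1/2

Elasticity = (dY/dX) · (X/Y)

dY/dX = 13/√X
At X = 100: dY/dX = 13/10, Y = 260

Elasticity = (13/10) · (100 / 260) = 1/2

Interpretation: for a small percentage change in X, the percentage change in Y is approximately 0.50 times as large.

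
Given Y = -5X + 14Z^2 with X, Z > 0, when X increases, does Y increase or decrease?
Y decreases

Taking the partial derivative:
∂Y/∂X = -5

∂Y/∂X = -5 < 0 (assuming positive values)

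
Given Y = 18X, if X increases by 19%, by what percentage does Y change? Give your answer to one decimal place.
19.0%

For Y = 18X:
If X → X(1 + 0.19)
Then Y → Y · (1 + 0.19)^1
     = Y · 1.1900

Percentage change = ((1 + 0.19)^1 − 1) × 100% = 19.0%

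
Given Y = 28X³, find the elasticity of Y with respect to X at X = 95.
Elasticity = 3

Elasticity = (dY/dX) · (X/Y)

dY/dX = 84·X²
At X = 95: dY/dX = 758100, Y = 24006500

Elasticity = 758100 · (95 / 24006500) = 3

Interpretation: for a small percentage change in X, the percentage change in Y is approximately 3.00 times as large.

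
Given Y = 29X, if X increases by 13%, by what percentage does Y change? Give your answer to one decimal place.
13.0%

For Y = 29X:
If X → X(1 + 0.13)
Then Y → Y · (1 + 0.13)^1
     = Y · 1.1300

Percentage change = ((1 + 0.13)^1 − 1) × 100% = 13.0%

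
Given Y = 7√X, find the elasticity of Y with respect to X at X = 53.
Elasticity = 1/2

Elasticity = (dY/dX) · (X/Y)

dY/dX = 7/(2·√X)
At X = 53: dY/dX = 7·√53/106, Y = 7·√53

Elasticity = (7·√53/106) · (53 / (7·√53)) = 1/2

Interpretation: for a small percentage change in X, the percentage change in Y is approximately 0.50 times as large.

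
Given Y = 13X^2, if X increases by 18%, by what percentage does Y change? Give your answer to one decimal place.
39.2%

For Y = 13X^2:
If X → X(1 + 0.18)
Then Y → Y · (1 + 0.18)^2
     = Y · 1.3924

Percentage change = ((1 + 0.18)^2 − 1) × 100% ≈ 39.2%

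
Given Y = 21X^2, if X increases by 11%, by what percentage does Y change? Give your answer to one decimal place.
23.2%

For Y = 21X^2:
If X → X(1 + 0.11)
Then Y → Y · (1 + 0.11)^2
     = Y · 1.2321

Percentage change = ((1 + 0.11)^2 − 1) × 100% ≈ 23.2%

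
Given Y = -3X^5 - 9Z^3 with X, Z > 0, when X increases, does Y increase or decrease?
Y decreases

Taking the partial derivative:
∂Y/∂X = -15X^4

∂Y/∂X = -15X^4 < 0 (assuming positive values)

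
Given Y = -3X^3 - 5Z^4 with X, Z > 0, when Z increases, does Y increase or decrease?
Y decreases

Taking the partial derivative:
∂Y/∂Z = -20Z^3

∂Y/∂Z = -20Z^3 < 0 (assuming positive values)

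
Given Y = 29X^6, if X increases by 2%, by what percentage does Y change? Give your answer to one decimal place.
12.6%

For Y = 29X^6:
If X → X(1 + 0.02)
Then Y → Y · (1 + 0.02)^6
     ≈ Y · 1.1262

Percentage change = ((1 + 0.02)^6 − 1) × 100% ≈ 12.6%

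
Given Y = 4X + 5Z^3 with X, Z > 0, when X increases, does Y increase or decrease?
Y increases

Taking the partial derivative:
∂Y/∂X = 4

∂Y/∂X = 4 > 0 (assuming positive values)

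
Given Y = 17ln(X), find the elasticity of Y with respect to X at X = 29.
Elasticity = 1/ln(29) ≈ 0.2970

Elasticity = (dY/dX) · (X/Y)

dY/dX = 17/X
At X = 29: dY/dX = 17/29, Y = 17·ln(29)

Elasticity = (17/29) · (29 / (17·ln(29))) = 1/ln(29) ≈ 0.2970

Interpretation: for a small percentage change in X, the percentage change in Y is approximately 0.30 times as large.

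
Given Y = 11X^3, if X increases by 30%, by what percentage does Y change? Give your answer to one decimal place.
119.7%

For Y = 11X^3:
If X → X(1 + 0.3)
Then Y → Y · (1 + 0.3)^3
     = Y · 2.1970

Percentage change = ((1 + 0.3)^3 − 1) × 100% = 119.7%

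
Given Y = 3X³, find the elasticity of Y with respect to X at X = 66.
Elasticity = 3

Elasticity = (dY/dX) · (X/Y)

dY/dX = 9·X²
At X = 66: dY/dX = 39204, Y = 862488

Elasticity = 39204 · (66 / 862488) = 3

Interpretation: for a small percentage change in X, the percentage change in Y is approximately 3.00 times as large.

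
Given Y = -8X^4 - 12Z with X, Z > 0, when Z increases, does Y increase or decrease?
Y decreases

Taking the partial derivative:
∂Y/∂Z = -12

∂Y/∂Z = -12 < 0 (assuming positive values)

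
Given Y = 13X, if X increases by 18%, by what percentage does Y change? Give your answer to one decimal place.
18.0%

For Y = 13X:
If X → X(1 + 0.18)
Then Y → Y · (1 + 0.18)^1
     = Y · 1.1800

Percentage change = ((1 + 0.18)^1 − 1) × 100% = 18.0%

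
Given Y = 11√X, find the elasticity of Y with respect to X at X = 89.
Elasticity = 1/2

Elasticity = (dY/dX) · (X/Y)

dY/dX = 11/(2·√X)
At X = 89: dY/dX = 11·√89/178, Y = 11·√89

Elasticity = (11·√89/178) · (89 / (11·√89)) = 1/2

Interpretation: for a small percentage change in X, the percentage change in Y is approximately 0.50 times as large.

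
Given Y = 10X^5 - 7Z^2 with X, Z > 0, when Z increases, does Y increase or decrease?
Y decreases

Taking the partial derivative:
∂Y/∂Z = -14Z

∂Y/∂Z = -14Z < 0 (assuming positive values)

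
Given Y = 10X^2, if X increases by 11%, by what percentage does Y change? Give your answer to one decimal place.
23.2%

For Y = 10X^2:
If X → X(1 + 0.11)
Then Y → Y · (1 + 0.11)^2
     = Y · 1.2321

Percentage change = ((1 + 0.11)^2 − 1) × 100% ≈ 23.2%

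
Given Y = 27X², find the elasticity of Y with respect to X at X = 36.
Elasticity = 2

Elasticity = (dY/dX) · (X/Y)

dY/dX = 54·X
At X = 36: dY/dX = 1944, Y = 34992

Elasticity = 1944 · (36 / 34992) = 2

Interpretation: for a small percentage change in X, the percentage change in Y is approximately 2.00 times as large.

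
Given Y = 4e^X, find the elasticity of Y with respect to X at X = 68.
Elasticity = 68

Elasticity = (dY/dX) · (X/Y)

dY/dX = 4·e^X
At X = 68: dY/dX = 4·e^68, Y = 4·e^68

Elasticity = (4·e^68) · (68 / (4·e^68)) = 68

Interpretation: for a small percentage change in X, the percentage change in Y is approximately 68.00 times as large.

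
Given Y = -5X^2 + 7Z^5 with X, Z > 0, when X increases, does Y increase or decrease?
Y decreases

Taking the partial derivative:
∂Y/∂X = -10X

∂Y/∂X = -10X < 0 (assuming positive values)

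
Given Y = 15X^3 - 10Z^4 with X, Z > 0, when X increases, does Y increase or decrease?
Y increases

Taking the partial derivative:
∂Y/∂X = 45X^2

∂Y/∂X = 45X^2 > 0 (assuming positive values)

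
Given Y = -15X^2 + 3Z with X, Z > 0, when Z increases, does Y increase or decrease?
Y increases

Taking the partial derivative:
∂Y/∂Z = 3

∂Y/∂Z = 3 > 0 (assuming positive values)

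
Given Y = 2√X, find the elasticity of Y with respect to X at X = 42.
Elasticity = 1/2

Elasticity = (dY/dX) · (X/Y)

dY/dX = 1/√X
At X = 42: dY/dX = √42/42, Y = 2·√42

Elasticity = (√42/42) · (42 / (2·√42)) = 1/2

Interpretation: for a small percentage change in X, the percentage change in Y is approximately 0.50 times as large.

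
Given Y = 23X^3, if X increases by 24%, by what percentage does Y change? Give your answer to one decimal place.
90.7%

For Y = 23X^3:
If X → X(1 + 0.24)
Then Y → Y · (1 + 0.24)^3
     ≈ Y · 1.9066

Percentage change = ((1 + 0.24)^3 − 1) × 100% ≈ 90.7%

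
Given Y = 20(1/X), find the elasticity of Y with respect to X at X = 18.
Elasticity = -1

Elasticity = (dY/dX) · (X/Y)

dY/dX = -20/X²
At X = 18: dY/dX = -5/81, Y = 10/9

Elasticity = (-5/81) · (18 / (10/9)) = -1

Interpretation: for a small percentage change in X, the percentage change in Y is approximately -1.00 times as large.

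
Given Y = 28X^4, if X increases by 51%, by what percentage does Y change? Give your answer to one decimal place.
419.9%

For Y = 28X^4:
If X → X(1 + 0.51)
Then Y → Y · (1 + 0.51)^4
     ≈ Y · 5.1989

Percentage change = ((1 + 0.51)^4 − 1) × 100% ≈ 419.9%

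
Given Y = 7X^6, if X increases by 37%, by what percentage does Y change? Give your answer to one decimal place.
561.2%

For Y = 7X^6:
If X → X(1 + 0.37)
Then Y → Y · (1 + 0.37)^6
     ≈ Y · 6.6119

Percentage change = ((1 + 0.37)^6 − 1) × 100% ≈ 561.2%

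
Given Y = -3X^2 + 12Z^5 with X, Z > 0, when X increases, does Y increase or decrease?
Y decreases

Taking the partial derivative:
∂Y/∂X = -6X

∂Y/∂X = -6X < 0 (assuming positive values)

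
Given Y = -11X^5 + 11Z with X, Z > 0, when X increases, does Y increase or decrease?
Y decreases

Taking the partial derivative:
∂Y/∂X = -55X^4

∂Y/∂X = -55X^4 < 0 (assuming positive values)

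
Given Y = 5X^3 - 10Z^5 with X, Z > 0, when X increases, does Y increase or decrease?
Y increases

Taking the partial derivative:
∂Y/∂X = 15X^2

∂Y/∂X = 15X^2 > 0 (assuming positive values)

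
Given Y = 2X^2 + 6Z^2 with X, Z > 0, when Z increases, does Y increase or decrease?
Y increases

Taking the partial derivative:
∂Y/∂Z = 12Z

∂Y/∂Z = 12Z > 0 (assuming positive values)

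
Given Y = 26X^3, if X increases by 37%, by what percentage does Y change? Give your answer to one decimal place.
157.1%

For Y = 26X^3:
If X → X(1 + 0.37)
Then Y → Y · (1 + 0.37)^3
     ≈ Y · 2.5714

Percentage change = ((1 + 0.37)^3 − 1) × 100% ≈ 157.1%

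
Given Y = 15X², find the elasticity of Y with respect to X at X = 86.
Elasticity = 2

Elasticity = (dY/dX) · (X/Y)

dY/dX = 30·X
At X = 86: dY/dX = 2580, Y = 110940

Elasticity = 2580 · (86 / 110940) = 2

Interpretation: for a small percentage change in X, the percentage change in Y is approximately 2.00 times as large.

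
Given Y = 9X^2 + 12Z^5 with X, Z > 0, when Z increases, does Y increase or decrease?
Y increases

Taking the partial derivative:
∂Y/∂Z = 60Z^4

∂Y/∂Z = 60Z^4 > 0 (assuming positive values)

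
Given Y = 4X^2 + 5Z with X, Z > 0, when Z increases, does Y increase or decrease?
Y increases

Taking the partial derivative:
∂Y/∂Z = 5

∂Y/∂Z = 5 > 0 (assuming positive values)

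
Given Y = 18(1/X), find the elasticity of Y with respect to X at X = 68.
Elasticity = -1

Elasticity = (dY/dX) · (X/Y)

dY/dX = -18/X²
At X = 68: dY/dX = -9/2312, Y = 9/34

Elasticity = (-9/2312) · (68 / (9/34)) = -1

Interpretation: for a small percentage change in X, the percentage change in Y is approximately -1.00 times as large.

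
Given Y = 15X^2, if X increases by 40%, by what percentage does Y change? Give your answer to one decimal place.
96.0%

For Y = 15X^2:
If X → X(1 + 0.4)
Then Y → Y · (1 + 0.4)^2
     = Y · 1.9600

Percentage change = ((1 + 0.4)^2 − 1) × 100% = 96.0%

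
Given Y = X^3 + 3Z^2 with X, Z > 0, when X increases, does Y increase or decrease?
Y increases

Taking the partial derivative:
∂Y/∂X = 3X^2

∂Y/∂X = 3X^2 > 0 (assuming positive values)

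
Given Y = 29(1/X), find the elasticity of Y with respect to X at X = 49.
Elasticity = -1

Elasticity = (dY/dX) · (X/Y)

dY/dX = -29/X²
At X = 49: dY/dX = -29/2401, Y = 29/49

Elasticity = (-29/2401) · (49 / (29/49)) = -1

Interpretation: for a small percentage change in X, the percentage change in Y is approximately -1.00 times as large.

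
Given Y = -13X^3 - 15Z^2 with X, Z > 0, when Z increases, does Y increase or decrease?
Y decreases

Taking the partial derivative:
∂Y/∂Z = -30Z

∂Y/∂Z = -30Z < 0 (assuming positive values)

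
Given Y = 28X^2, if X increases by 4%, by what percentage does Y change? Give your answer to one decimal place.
8.2%

For Y = 28X^2:
If X → X(1 + 0.04)
Then Y → Y · (1 + 0.04)^2
     = Y · 1.0816

Percentage change = ((1 + 0.04)^2 − 1) × 100% ≈ 8.2%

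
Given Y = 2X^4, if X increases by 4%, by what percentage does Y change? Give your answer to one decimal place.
17.0%

For Y = 2X^4:
If X → X(1 + 0.04)
Then Y → Y · (1 + 0.04)^4
     ≈ Y · 1.1699

Percentage change = ((1 + 0.04)^4 − 1) × 100% ≈ 17.0%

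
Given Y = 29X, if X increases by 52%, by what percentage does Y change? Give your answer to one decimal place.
52.0%

For Y = 29X:
If X → X(1 + 0.52)
Then Y → Y · (1 + 0.52)^1
     = Y · 1.5200

Percentage change = ((1 + 0.52)^1 − 1) × 100% = 52.0%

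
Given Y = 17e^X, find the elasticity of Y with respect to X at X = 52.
Elasticity = 52

Elasticity = (dY/dX) · (X/Y)

dY/dX = 17·e^X
At X = 52: dY/dX = 17·e^52, Y = 17·e^52

Elasticity = (17·e^52) · (52 / (17·e^52)) = 52

Interpretation: for a small percentage change in X, the percentage change in Y is approximately 52.00 times as large.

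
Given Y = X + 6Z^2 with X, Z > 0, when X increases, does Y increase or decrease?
Y increases

Taking the partial derivative:
∂Y/∂X = 1

∂Y/∂X = 1 > 0 (assuming positive values)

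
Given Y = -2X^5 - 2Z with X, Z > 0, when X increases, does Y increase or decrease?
Y decreases

Taking the partial derivative:
∂Y/∂X = -10X^4

∂Y/∂X = -10X^4 < 0 (assuming positive values)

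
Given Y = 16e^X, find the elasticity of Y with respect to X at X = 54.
Elasticity = 54

Elasticity = (dY/dX) · (X/Y)

dY/dX = 16·e^X
At X = 54: dY/dX = 16·e^54, Y = 16·e^54

Elasticity = (16·e^54) · (54 / (16·e^54)) = 54

Interpretation: for a small percentage change in X, the percentage change in Y is approximately 54.00 times as large.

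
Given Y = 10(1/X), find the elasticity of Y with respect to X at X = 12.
Elasticity = -1

Elasticity = (dY/dX) · (X/Y)

dY/dX = -10/X²
At X = 12: dY/dX = -5/72, Y = 5/6

Elasticity = (-5/72) · (12 / (5/6)) = -1

Interpretation: for a small percentage change in X, the percentage change in Y is approximately -1.00 times as large.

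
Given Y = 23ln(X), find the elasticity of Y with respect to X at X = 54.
Elasticity = 1/ln(54) ≈ 0.2507

Elasticity = (dY/dX) · (X/Y)

dY/dX = 23/X
At X = 54: dY/dX = 23/54, Y = 23·ln(54)

Elasticity = (23/54) · (54 / (23·ln(54))) = 1/ln(54) ≈ 0.2507

Interpretation: for a small percentage change in X, the percentage change in Y is approximately 0.25 times as large.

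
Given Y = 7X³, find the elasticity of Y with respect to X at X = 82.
Elasticity = 3

Elasticity = (dY/dX) · (X/Y)

dY/dX = 21·X²
At X = 82: dY/dX = 141204, Y = 3859576

Elasticity = 141204 · (82 / 3859576) = 3

Interpretation: for a small percentage change in X, the percentage change in Y is approximately 3.00 times as large.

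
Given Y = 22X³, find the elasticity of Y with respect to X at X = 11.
Elasticity = 3

Elasticity = (dY/dX) · (X/Y)

dY/dX = 66·X²
At X = 11: dY/dX = 7986, Y = 29282

Elasticity = 7986 · (11 / 29282) = 3

Interpretation: for a small percentage change in X, the percentage change in Y is approximately 3.00 times as large.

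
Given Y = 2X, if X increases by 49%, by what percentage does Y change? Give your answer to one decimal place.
49.0%

For Y = 2X:
If X → X(1 + 0.49)
Then Y → Y · (1 + 0.49)^1
     = Y · 1.4900

Percentage change = ((1 + 0.49)^1 − 1) × 100% = 49.0%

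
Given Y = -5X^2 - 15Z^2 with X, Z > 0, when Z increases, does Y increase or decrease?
Y decreases

Taking the partial derivative:
∂Y/∂Z = -30Z

∂Y/∂Z = -30Z < 0 (assuming positive values)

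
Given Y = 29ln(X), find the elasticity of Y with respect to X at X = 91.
Elasticity = 1/ln(91) ≈ 0.2217

Elasticity = (dY/dX) · (X/Y)

dY/dX = 29/X
At X = 91: dY/dX = 29/91, Y = 29·ln(91)

Elasticity = (29/91) · (91 / (29·ln(91))) = 1/ln(91) ≈ 0.2217

Interpretation: for a small percentage change in X, the percentage change in Y is approximately 0.22 times as large.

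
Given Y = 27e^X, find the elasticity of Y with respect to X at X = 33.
Elasticity = 33

Elasticity = (dY/dX) · (X/Y)

dY/dX = 27·e^X
At X = 33: dY/dX = 27·e^33, Y = 27·e^33

Elasticity = (27·e^33) · (33 / (27·e^33)) = 33

Interpretation: for a small percentage change in X, the percentage change in Y is approximately 33.00 times as large.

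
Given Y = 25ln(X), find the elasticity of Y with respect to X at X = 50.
Elasticity = 1/ln(50) ≈ 0.2556

Elasticity = (dY/dX) · (X/Y)

dY/dX = 25/X
At X = 50: dY/dX = 1/2, Y = 25·ln(50)

Elasticity = (1/2) · (50 / (25·ln(50))) = 1/ln(50) ≈ 0.2556

Interpretation: for a small percentage change in X, the percentage change in Y is approximately 0.26 times as large.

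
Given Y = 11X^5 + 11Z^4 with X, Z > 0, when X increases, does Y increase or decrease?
Y increases

Taking the partial derivative:
∂Y/∂X = 55X^4

∂Y/∂X = 55X^4 > 0 (assuming positive values)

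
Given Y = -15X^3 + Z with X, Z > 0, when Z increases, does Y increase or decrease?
Y increases

Taking the partial derivative:
∂Y/∂Z = 1

∂Y/∂Z = 1 > 0 (assuming positive values)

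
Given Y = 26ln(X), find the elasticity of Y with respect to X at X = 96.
Elasticity = 1/ln(96) ≈ 0.2191

Elasticity = (dY/dX) · (X/Y)

dY/dX = 26/X
At X = 96: dY/dX = 13/48, Y = 26·ln(96)

Elasticity = (13/48) · (96 / (26·ln(96))) = 1/ln(96) ≈ 0.2191

Interpretation: for a small percentage change in X, the percentage change in Y is approximately 0.22 times as large.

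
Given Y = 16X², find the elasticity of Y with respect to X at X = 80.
Elasticity = 2

Elasticity = (dY/dX) · (X/Y)

dY/dX = 32·X
At X = 80: dY/dX = 2560, Y = 102400

Elasticity = 2560 · (80 / 102400) = 2

Interpretation: for a small percentage change in X, the percentage change in Y is approximately 2.00 times as large.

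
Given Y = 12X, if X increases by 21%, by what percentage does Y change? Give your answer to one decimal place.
21.0%

For Y = 12X:
If X → X(1 + 0.21)
Then Y → Y · (1 + 0.21)^1
     = Y · 1.2100

Percentage change = ((1 + 0.21)^1 − 1) × 100% = 21.0%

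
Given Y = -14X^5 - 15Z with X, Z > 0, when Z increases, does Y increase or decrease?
Y decreases

Taking the partial derivative:
∂Y/∂Z = -15

∂Y/∂Z = -15 < 0 (assuming positive values)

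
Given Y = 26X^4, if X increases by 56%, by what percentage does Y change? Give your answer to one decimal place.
492.2%

For Y = 26X^4:
If X → X(1 + 0.56)
Then Y → Y · (1 + 0.56)^4
     ≈ Y · 5.9224

Percentage change = ((1 + 0.56)^4 − 1) × 100% ≈ 492.2%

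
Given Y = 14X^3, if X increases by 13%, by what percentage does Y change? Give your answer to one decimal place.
44.3%

For Y = 14X^3:
If X → X(1 + 0.13)
Then Y → Y · (1 + 0.13)^3
     ≈ Y · 1.4429

Percentage change = ((1 + 0.13)^3 − 1) × 100% ≈ 44.3%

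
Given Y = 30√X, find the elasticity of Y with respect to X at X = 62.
Elasticity = 1/2

Elasticity = (dY/dX) · (X/Y)

dY/dX = 15/√X
At X = 62: dY/dX = 15·√62/62, Y = 30·√62

Elasticity = (15·√62/62) · (62 / (30·√62)) = 1/2

Interpretation: for a small percentage change in X, the percentage change in Y is approximately 0.50 times as large.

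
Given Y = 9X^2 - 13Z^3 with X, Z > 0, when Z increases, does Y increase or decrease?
Y decreases

Taking the partial derivative:
∂Y/∂Z = -39Z^2

∂Y/∂Z = -39Z^2 < 0 (assuming positive values)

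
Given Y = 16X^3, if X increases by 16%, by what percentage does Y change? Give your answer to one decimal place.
56.1%

For Y = 16X^3:
If X → X(1 + 0.16)
Then Y → Y · (1 + 0.16)^3
     ≈ Y · 1.5609

Percentage change = ((1 + 0.16)^3 − 1) × 100% ≈ 56.1%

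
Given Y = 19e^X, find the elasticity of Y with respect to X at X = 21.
Elasticity = 21

Elasticity = (dY/dX) · (X/Y)

dY/dX = 19·e^X
At X = 21: dY/dX = 19·e^21, Y = 19·e^21

Elasticity = (19·e^21) · (21 / (19·e^21)) = 21

Interpretation: for a small percentage change in X, the percentage change in Y is approximately 21.00 times as large.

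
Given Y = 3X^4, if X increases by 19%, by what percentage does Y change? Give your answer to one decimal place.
100.5%

For Y = 3X^4:
If X → X(1 + 0.19)
Then Y → Y · (1 + 0.19)^4
     ≈ Y · 2.0053

Percentage change = ((1 + 0.19)^4 − 1) × 100% ≈ 100.5%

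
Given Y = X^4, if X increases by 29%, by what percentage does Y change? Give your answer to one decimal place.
176.9%

For Y = X^4:
If X → X(1 + 0.29)
Then Y → Y · (1 + 0.29)^4
     ≈ Y · 2.7692

Percentage change = ((1 + 0.29)^4 − 1) × 100% ≈ 176.9%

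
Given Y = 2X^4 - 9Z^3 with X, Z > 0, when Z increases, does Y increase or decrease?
Y decreases

Taking the partial derivative:
∂Y/∂Z = -27Z^2

∂Y/∂Z = -27Z^2 < 0 (assuming positive values)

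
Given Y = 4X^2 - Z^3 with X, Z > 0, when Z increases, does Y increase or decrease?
Y decreases

Taking the partial derivative:
∂Y/∂Z = -3Z^2

∂Y/∂Z = -3Z^2 < 0 (assuming positive values)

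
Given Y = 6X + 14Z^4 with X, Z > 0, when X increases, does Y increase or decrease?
Y increases

Taking the partial derivative:
∂Y/∂X = 6

∂Y/∂X = 6 > 0 (assuming positive values)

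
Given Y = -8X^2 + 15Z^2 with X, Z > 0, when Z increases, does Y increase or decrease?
Y increases

Taking the partial derivative:
∂Y/∂Z = 30Z

∂Y/∂Z = 30Z > 0 (assuming positive values)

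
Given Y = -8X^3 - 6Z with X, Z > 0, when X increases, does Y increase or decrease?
Y decreases

Taking the partial derivative:
∂Y/∂X = -24X^2

∂Y/∂X = -24X^2 < 0 (assuming positive values)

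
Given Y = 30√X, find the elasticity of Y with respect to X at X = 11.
Elasticity = 1/2

Elasticity = (dY/dX) · (X/Y)

dY/dX = 15/√X
At X = 11: dY/dX = 15·√11/11, Y = 30·√11

Elasticity = (15·√11/11) · (11 / (30·√11)) = 1/2

Interpretation: for a small percentage change in X, the percentage change in Y is approximately 0.50 times as large.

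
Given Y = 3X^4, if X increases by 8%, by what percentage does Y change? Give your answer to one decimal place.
36.0%

For Y = 3X^4:
If X → X(1 + 0.08)
Then Y → Y · (1 + 0.08)^4
     ≈ Y · 1.3605

Percentage change = ((1 + 0.08)^4 − 1) × 100% ≈ 36.0%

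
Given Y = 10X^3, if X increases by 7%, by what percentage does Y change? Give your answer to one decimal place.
22.5%

For Y = 10X^3:
If X → X(1 + 0.07)
Then Y → Y · (1 + 0.07)^3
     ≈ Y · 1.2250

Percentage change = ((1 + 0.07)^3 − 1) × 100% ≈ 22.5%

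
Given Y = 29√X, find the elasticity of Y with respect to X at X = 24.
Elasticity = 1/2

Elasticity = (dY/dX) · (X/Y)

dY/dX = 29/(2·√X)
At X = 24: dY/dX = 29·√6/24, Y = 58·√6

Elasticity = (29·√6/24) · (24 / (58·√6)) = 1/2

Interpretation: for a small percentage change in X, the percentage change in Y is approximately 0.50 times as large.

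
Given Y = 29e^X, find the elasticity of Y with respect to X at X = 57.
Elasticity = 57

Elasticity = (dY/dX) · (X/Y)

dY/dX = 29·e^X
At X = 57: dY/dX = 29·e^57, Y = 29·e^57

Elasticity = (29·e^57) · (57 / (29·e^57)) = 57

Interpretation: for a small percentage change in X, the percentage change in Y is approximately 57.00 times as large.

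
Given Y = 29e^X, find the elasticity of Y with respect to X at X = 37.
Elasticity = 37

Elasticity = (dY/dX) · (X/Y)

dY/dX = 29·e^X
At X = 37: dY/dX = 29·e^37, Y = 29·e^37

Elasticity = (29·e^37) · (37 / (29·e^37)) = 37

Interpretation: for a small percentage change in X, the percentage change in Y is approximately 37.00 times as large.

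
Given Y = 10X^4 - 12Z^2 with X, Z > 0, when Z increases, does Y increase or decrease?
Y decreases

Taking the partial derivative:
∂Y/∂Z = -24Z

∂Y/∂Z = -24Z < 0 (assuming positive values)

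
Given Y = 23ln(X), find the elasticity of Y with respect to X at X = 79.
Elasticity = 1/ln(79) ≈ 0.2289

Elasticity = (dY/dX) · (X/Y)

dY/dX = 23/X
At X = 79: dY/dX = 23/79, Y = 23·ln(79)

Elasticity = (23/79) · (79 / (23·ln(79))) = 1/ln(79) ≈ 0.2289

Interpretation: for a small percentage change in X, the percentage change in Y is approximately 0.23 times as large.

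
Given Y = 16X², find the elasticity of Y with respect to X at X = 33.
Elasticity = 2

Elasticity = (dY/dX) · (X/Y)

dY/dX = 32·X
At X = 33: dY/dX = 1056, Y = 17424

Elasticity = 1056 · (33 / 17424) = 2

Interpretation: for a small percentage change in X, the percentage change in Y is approximately 2.00 times as large.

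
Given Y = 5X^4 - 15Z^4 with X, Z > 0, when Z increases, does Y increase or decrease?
Y decreases

Taking the partial derivative:
∂Y/∂Z = -60Z^3

∂Y/∂Z = -60Z^3 < 0 (assuming positive values)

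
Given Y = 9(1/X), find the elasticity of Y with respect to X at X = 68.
Elasticity = -1

Elasticity = (dY/dX) · (X/Y)

dY/dX = -9/X²
At X = 68: dY/dX = -9/4624, Y = 9/68

Elasticity = (-9/4624) · (68 / (9/68)) = -1

Interpretation: for a small percentage change in X, the percentage change in Y is approximately -1.00 times as large.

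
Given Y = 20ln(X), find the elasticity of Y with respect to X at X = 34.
Elasticity = 1/ln(34) ≈ 0.2836

Elasticity = (dY/dX) · (X/Y)

dY/dX = 20/X
At X = 34: dY/dX = 10/17, Y = 20·ln(34)

Elasticity = (10/17) · (34 / (20·ln(34))) = 1/ln(34) ≈ 0.2836

Interpretation: for a small percentage change in X, the percentage change in Y is approximately 0.28 times as large.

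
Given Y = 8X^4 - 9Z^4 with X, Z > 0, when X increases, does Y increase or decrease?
Y increases

Taking the partial derivative:
∂Y/∂X = 32X^3

∂Y/∂X = 32X^3 > 0 (assuming positive values)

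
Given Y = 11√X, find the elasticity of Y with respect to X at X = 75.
Elasticity = 1/2

Elasticity = (dY/dX) · (X/Y)

dY/dX = 11/(2·√X)
At X = 75: dY/dX = 11·√3/30, Y = 55·√3

Elasticity = (11·√3/30) · (75 / (55·√3)) = 1/2

Interpretation: for a small percentage change in X, the percentage change in Y is approximately 0.50 times as large.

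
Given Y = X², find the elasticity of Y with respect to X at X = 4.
Elasticity = 2

Elasticity = (dY/dX) · (X/Y)

dY/dX = 2·X
At X = 4: dY/dX = 8, Y = 16

Elasticity = 8 · (4 / 16) = 2

Interpretation: for a small percentage change in X, the percentage change in Y is approximately 2.00 times as large.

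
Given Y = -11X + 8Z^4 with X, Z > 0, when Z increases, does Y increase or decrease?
Y increases

Taking the partial derivative:
∂Y/∂Z = 32Z^3

∂Y/∂Z = 32Z^3 > 0 (assuming positive values)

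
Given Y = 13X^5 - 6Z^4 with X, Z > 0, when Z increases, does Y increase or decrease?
Y decreases

Taking the partial derivative:
∂Y/∂Z = -24Z^3

∂Y/∂Z = -24Z^3 < 0 (assuming positive values)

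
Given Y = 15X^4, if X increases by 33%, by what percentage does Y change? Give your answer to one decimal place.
212.9%

For Y = 15X^4:
If X → X(1 + 0.33)
Then Y → Y · (1 + 0.33)^4
     ≈ Y · 3.1290

Percentage change = ((1 + 0.33)^4 − 1) × 100% ≈ 212.9%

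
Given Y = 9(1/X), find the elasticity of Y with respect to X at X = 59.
Elasticity = -1

Elasticity = (dY/dX) · (X/Y)

dY/dX = -9/X²
At X = 59: dY/dX = -9/3481, Y = 9/59

Elasticity = (-9/3481) · (59 / (9/59)) = -1

Interpretation: for a small percentage change in X, the percentage change in Y is approximately -1.00 times as large.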